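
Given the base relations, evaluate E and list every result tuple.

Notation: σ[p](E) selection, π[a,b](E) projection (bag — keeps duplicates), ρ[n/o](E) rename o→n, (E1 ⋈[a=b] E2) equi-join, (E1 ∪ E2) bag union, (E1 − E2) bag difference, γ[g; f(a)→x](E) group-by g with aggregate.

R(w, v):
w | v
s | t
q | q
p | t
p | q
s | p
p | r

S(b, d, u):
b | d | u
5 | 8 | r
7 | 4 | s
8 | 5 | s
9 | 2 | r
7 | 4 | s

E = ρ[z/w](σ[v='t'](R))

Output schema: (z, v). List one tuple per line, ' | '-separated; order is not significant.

Row counts bottom-up:
  R → 6
  σ[v='t'](R) → 2
  ρ[z/w](σ[v='t'](R)) → 2

== RESULT ==
z | v
p | t
s | t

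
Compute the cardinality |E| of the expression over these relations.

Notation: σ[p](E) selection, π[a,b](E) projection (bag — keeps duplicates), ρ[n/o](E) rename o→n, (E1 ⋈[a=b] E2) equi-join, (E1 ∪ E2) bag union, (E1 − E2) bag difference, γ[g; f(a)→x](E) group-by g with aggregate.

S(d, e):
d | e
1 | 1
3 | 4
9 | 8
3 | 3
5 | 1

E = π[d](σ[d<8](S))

Subexpression sizes:
  S → 5
  σ[d<8](S) → 4
  π[d](σ[d<8](S)) → 4

|E| = 4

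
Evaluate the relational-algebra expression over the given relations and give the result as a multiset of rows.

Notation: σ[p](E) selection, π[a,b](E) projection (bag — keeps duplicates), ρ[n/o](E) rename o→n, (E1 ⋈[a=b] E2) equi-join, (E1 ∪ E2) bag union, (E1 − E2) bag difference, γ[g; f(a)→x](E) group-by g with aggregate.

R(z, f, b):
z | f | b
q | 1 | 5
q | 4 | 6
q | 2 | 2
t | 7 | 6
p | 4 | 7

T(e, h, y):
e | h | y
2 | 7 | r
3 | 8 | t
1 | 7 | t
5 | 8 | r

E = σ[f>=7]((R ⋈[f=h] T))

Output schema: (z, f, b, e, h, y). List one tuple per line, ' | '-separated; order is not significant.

Row counts bottom-up:
  R → 5
  T → 4
  (R ⋈[f=h] T) → 2
  σ[f>=7]((R ⋈[f=h] T)) → 2

== RESULT ==
z | f | b | e | h | y
t | 7 | 6 | 1 | 7 | t
t | 7 | 6 | 2 | 7 | r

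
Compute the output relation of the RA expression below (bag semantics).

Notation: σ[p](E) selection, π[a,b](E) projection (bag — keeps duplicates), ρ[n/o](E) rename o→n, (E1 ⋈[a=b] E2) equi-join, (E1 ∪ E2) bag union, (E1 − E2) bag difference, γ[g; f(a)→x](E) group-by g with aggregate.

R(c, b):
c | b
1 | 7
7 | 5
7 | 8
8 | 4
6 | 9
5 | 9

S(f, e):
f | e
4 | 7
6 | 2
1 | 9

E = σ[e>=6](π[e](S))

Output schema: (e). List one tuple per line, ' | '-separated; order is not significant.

Row counts bottom-up:
  S → 3
  π[e](S) → 3
  σ[e>=6](π[e](S)) → 2

== RESULT ==
e
7
9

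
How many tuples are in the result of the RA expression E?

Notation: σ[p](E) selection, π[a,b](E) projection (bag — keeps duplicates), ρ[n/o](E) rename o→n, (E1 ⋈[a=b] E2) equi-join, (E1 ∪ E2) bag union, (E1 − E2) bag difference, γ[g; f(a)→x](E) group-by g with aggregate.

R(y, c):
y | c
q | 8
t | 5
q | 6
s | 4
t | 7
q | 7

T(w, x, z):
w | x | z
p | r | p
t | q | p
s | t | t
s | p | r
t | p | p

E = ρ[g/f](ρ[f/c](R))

Subexpression sizes:
  R → 6
  ρ[f/c](R) → 6
  ρ[g/f](ρ[f/c](R)) → 6

|E| = 6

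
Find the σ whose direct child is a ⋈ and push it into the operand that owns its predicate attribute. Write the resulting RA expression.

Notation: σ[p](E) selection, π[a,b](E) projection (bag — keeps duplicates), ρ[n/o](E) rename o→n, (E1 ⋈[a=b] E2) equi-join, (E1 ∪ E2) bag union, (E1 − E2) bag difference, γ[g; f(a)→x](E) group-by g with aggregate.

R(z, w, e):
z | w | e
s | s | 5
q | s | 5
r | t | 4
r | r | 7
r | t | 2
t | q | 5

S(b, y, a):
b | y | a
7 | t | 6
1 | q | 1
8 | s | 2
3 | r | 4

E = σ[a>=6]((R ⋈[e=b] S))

σ filters on a, owned by the right side.
E' = (R ⋈[e=b] σ[a>=6](S))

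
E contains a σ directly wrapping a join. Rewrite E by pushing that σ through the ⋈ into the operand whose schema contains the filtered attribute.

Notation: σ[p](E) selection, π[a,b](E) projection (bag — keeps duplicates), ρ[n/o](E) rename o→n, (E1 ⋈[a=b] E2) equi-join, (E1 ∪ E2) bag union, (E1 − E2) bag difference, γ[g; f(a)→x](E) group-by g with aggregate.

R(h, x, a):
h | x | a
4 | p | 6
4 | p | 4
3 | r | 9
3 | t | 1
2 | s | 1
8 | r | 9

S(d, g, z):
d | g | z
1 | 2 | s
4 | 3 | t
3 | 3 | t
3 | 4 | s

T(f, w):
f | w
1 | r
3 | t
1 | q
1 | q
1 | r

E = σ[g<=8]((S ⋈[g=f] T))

σ filters on g, owned by the left side.
E' = (σ[g<=8](S) ⋈[g=f] T)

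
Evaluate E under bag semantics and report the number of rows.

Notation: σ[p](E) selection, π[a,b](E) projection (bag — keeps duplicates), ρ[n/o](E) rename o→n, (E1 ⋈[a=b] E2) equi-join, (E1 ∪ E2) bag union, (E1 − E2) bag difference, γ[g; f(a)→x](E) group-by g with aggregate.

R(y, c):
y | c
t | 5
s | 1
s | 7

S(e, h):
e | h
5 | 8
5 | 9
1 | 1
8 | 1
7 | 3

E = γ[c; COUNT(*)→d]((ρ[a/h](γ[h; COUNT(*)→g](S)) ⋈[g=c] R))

Per-node cardinality:
  S → 5
  γ[h; COUNT(*)→g](S) → 4
  ρ[a/h](γ[h; COUNT(*)→g](S)) → 4
  R → 3
  (ρ[a/h](γ[h; COUNT(*)→g](S)) ⋈[g=c] R) → 3
  γ[c; COUNT(*)→d]((ρ[a/h](γ[h; COUNT(*)→g](S)) ⋈[g=c] R)) → 1

|E| = 1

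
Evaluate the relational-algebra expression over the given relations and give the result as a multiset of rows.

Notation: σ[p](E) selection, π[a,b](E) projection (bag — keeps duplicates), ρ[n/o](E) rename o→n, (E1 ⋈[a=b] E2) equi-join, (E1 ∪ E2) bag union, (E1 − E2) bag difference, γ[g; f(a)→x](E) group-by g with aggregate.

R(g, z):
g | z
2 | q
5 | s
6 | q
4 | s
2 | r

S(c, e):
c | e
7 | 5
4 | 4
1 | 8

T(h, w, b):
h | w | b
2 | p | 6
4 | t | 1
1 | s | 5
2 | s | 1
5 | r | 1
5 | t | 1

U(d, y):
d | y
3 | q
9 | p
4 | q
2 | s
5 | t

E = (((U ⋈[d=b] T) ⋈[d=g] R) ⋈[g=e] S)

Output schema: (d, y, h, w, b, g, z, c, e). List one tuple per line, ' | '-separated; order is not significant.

Per-node cardinality:
  U → 5
  T → 6
  (U ⋈[d=b] T) → 1
  R → 5
  ((U ⋈[d=b] T) ⋈[d=g] R) → 1
  S → 3
  (((U ⋈[d=b] T) ⋈[d=g] R) ⋈[g=e] S) → 1

== RESULT ==
d | y | h | w | b | g | z | c | e
5 | t | 1 | s | 5 | 5 | s | 7 | 5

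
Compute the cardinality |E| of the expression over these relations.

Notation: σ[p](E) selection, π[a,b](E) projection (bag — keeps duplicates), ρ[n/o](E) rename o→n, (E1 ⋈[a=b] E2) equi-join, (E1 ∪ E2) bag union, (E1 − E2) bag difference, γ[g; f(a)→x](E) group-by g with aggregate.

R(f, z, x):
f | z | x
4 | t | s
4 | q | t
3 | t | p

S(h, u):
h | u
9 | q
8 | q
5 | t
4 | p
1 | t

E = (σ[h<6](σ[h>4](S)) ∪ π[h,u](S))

Stepwise |·|:
  S → 5
  σ[h>4](S) → 3
  σ[h<6](σ[h>4](S)) → 1
  S → 5
  π[h,u](S) → 5
  (σ[h<6](σ[h>4](S)) ∪ π[h,u](S)) → 6

|E| = 6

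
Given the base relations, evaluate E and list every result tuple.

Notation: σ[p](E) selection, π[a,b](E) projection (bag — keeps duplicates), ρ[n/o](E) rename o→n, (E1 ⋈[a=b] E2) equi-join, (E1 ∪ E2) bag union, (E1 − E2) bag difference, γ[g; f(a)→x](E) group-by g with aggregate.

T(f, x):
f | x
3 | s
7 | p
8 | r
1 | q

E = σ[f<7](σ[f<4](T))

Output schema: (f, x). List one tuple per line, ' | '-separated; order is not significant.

Subexpression sizes:
  T → 4
  σ[f<4](T) → 2
  σ[f<7](σ[f<4](T)) → 2

== RESULT ==
f | x
1 | q
3 | s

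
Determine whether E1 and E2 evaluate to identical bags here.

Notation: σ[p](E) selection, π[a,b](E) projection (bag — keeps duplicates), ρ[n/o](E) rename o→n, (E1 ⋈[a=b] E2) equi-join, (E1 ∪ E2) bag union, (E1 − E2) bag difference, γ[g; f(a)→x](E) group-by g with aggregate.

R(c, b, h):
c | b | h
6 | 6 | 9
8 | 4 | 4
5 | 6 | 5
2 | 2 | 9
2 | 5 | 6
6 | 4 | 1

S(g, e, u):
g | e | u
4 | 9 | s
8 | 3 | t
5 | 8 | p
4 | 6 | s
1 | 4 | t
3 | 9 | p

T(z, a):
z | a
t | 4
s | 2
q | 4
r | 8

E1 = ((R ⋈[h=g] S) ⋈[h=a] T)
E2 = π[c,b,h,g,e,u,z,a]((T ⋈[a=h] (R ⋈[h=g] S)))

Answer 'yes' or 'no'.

E1 row counts bottom-up:
  R → 6
  S → 6
  (R ⋈[h=g] S) → 4
  T → 4
  ((R ⋈[h=g] S) ⋈[h=a] T) → 4
E2 row counts bottom-up:
  T → 4
  R → 6
  S → 6
  (R ⋈[h=g] S) → 4
  (T ⋈[a=h] (R ⋈[h=g] S)) → 4
  π[c,b,h,g,e,u,z,a]((T ⋈[a=h] (R ⋈[h=g] S))) → 4

E1 and E2 produce the same multiset:
c | b | h | g | e | u | z | a
8 | 4 | 4 | 4 | 6 | s | q | 4
8 | 4 | 4 | 4 | 6 | s | t | 4
8 | 4 | 4 | 4 | 9 | s | q | 4
8 | 4 | 4 | 4 | 9 | s | t | 4

yes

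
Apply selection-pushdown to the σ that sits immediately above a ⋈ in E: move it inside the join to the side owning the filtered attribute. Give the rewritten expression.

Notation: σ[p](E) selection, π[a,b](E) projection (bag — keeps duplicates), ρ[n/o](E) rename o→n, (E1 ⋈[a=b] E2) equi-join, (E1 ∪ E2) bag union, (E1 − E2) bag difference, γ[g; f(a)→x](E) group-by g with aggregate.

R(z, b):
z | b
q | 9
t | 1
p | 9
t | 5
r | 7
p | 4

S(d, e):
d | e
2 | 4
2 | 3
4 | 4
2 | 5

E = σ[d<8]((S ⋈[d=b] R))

σ filters on d, owned by the left side.
E' = (σ[d<8](S) ⋈[d=b] R)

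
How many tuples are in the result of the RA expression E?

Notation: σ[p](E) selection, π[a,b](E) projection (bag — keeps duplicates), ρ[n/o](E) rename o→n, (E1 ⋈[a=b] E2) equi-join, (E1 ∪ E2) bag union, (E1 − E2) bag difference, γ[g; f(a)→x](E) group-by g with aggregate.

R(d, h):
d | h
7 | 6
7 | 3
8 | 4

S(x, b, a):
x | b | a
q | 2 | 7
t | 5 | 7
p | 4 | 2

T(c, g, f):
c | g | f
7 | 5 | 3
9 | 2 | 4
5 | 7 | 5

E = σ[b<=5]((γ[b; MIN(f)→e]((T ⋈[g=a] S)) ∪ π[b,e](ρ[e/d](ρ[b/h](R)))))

Subexpression sizes:
  T → 3
  S → 3
  (T ⋈[g=a] S) → 3
  γ[b; MIN(f)→e]((T ⋈[g=a] S)) → 3
  R → 3
  ρ[b/h](R) → 3
  ρ[e/d](ρ[b/h](R)) → 3
  π[b,e](ρ[e/d](ρ[b/h](R))) → 3
  (γ[b; MIN(f)→e]((T ⋈[g=a] S)) ∪ π[b,e](ρ[e/d](ρ[b/h](R)))) → 6
  σ[b<=5]((γ[b; MIN(f)→e]((T ⋈[g=a] S)) ∪ π[b,e](ρ[e/d](ρ[b/h](R))))) → 5

|E| = 5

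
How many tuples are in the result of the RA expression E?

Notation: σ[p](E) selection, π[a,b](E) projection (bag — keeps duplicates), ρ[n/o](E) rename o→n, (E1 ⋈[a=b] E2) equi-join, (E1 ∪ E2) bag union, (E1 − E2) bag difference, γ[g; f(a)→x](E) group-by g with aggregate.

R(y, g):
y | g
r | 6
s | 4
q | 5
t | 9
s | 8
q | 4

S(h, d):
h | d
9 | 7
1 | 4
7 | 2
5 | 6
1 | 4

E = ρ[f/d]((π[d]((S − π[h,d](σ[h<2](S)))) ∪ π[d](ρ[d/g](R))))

Subexpression sizes:
  S → 5
  S → 5
  σ[h<2](S) → 2
  π[h,d](σ[h<2](S)) → 2
  (S − π[h,d](σ[h<2](S))) → 3
  π[d]((S − π[h,d](σ[h<2](S)))) → 3
  R → 6
  ρ[d/g](R) → 6
  π[d](ρ[d/g](R)) → 6
  (π[d]((S − π[h,d](σ[h<2](S)))) ∪ π[d](ρ[d/g](R))) → 9
  ρ[f/d]((π[d]((S − π[h,d](σ[h<2](S)))) ∪ π[d](ρ[d/g](R)))) → 9

|E| = 9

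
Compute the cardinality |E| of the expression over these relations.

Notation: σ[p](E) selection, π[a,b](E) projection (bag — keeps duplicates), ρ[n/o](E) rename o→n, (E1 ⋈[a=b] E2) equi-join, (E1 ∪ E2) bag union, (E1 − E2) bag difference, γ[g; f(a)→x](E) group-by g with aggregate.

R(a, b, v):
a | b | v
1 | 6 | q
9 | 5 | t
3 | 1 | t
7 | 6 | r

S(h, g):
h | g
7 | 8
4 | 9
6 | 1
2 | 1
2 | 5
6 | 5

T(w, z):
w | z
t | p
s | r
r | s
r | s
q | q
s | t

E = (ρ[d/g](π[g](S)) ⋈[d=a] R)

Stepwise |·|:
  S → 6
  π[g](S) → 6
  ρ[d/g](π[g](S)) → 6
  R → 4
  (ρ[d/g](π[g](S)) ⋈[d=a] R) → 3

|E| = 3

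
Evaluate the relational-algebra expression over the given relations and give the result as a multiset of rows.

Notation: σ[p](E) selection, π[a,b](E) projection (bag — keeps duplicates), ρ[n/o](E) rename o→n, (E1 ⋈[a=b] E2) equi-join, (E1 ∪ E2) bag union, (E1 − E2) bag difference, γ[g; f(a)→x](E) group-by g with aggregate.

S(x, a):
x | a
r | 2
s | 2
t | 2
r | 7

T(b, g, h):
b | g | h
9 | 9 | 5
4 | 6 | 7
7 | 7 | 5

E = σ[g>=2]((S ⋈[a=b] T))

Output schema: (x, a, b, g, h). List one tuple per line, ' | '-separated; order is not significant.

Per-node cardinality:
  S → 4
  T → 3
  (S ⋈[a=b] T) → 1
  σ[g>=2]((S ⋈[a=b] T)) → 1

== RESULT ==
x | a | b | g | h
r | 7 | 7 | 7 | 5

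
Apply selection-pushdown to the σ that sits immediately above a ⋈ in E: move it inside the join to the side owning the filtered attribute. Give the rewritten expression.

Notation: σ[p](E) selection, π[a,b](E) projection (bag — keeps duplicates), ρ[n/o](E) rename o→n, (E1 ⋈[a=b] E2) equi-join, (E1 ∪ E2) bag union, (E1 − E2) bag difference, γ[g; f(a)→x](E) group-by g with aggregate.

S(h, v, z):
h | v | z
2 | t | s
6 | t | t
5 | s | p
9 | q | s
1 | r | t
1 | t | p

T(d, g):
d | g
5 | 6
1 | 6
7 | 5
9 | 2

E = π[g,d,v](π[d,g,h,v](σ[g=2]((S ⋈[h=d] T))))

σ filters on g, owned by the right side.
E' = π[g,d,v](π[d,g,h,v]((S ⋈[h=d] σ[g=2](T))))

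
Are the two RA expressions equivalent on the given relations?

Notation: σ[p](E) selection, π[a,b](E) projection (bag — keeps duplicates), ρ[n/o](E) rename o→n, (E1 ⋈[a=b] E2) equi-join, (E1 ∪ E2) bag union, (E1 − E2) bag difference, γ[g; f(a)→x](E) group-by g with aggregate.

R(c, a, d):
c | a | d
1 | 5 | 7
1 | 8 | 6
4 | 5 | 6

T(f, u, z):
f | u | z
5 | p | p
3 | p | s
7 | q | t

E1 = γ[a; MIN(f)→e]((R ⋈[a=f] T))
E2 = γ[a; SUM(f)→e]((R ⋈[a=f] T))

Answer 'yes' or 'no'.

E1 row counts bottom-up:
  R → 3
  T → 3
  (R ⋈[a=f] T) → 2
  γ[a; MIN(f)→e]((R ⋈[a=f] T)) → 1
E2 row counts bottom-up:
  R → 3
  T → 3
  (R ⋈[a=f] T) → 2
  γ[a; SUM(f)→e]((R ⋈[a=f] T)) → 1

E1 result:
a | e
5 | 5
E2 result:
a | e
5 | 10
Witness: (5, 10) appears 0× in E1 but 1× in E2.

no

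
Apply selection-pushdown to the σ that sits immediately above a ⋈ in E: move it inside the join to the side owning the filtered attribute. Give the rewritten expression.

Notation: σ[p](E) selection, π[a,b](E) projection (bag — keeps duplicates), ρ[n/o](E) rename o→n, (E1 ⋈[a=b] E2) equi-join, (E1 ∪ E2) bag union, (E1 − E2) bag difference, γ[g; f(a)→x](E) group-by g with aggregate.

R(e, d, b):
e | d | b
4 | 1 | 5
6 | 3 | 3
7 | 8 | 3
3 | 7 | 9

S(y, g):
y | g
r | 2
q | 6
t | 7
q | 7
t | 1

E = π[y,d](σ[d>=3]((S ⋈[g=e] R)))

σ filters on d, owned by the right side.
E' = π[y,d]((S ⋈[g=e] σ[d>=3](R)))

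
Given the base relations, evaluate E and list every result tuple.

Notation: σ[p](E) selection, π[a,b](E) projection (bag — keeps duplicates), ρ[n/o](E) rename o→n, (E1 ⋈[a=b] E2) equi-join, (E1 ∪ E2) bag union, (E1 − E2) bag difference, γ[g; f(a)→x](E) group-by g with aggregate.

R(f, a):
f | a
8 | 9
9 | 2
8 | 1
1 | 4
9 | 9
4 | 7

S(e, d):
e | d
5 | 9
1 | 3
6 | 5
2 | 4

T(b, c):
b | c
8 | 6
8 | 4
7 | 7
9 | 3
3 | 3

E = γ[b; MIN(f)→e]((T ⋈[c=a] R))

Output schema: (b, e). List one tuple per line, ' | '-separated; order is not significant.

Per-node cardinality:
  T → 5
  R → 6
  (T ⋈[c=a] R) → 2
  γ[b; MIN(f)→e]((T ⋈[c=a] R)) → 2

== RESULT ==
b | e
7 | 4
8 | 1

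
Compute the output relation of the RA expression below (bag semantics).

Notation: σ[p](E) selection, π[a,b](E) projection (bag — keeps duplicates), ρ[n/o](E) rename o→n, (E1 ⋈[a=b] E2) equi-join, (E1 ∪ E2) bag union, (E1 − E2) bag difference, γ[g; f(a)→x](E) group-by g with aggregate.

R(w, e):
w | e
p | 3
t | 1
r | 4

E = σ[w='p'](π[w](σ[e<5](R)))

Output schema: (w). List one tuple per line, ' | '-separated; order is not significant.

Stepwise |·|:
  R → 3
  σ[e<5](R) → 3
  π[w](σ[e<5](R)) → 3
  σ[w='p'](π[w](σ[e<5](R))) → 1

== RESULT ==
w
p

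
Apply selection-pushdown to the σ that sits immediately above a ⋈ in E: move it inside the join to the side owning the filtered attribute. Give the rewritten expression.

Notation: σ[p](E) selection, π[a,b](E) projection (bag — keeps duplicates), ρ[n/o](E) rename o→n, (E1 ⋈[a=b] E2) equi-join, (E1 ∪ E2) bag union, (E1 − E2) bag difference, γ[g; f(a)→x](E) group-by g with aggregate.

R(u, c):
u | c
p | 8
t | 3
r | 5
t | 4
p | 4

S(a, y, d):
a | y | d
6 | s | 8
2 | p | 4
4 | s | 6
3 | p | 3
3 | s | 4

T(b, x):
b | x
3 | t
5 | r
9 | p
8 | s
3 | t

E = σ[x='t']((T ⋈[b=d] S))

σ filters on x, owned by the left side.
E' = (σ[x='t'](T) ⋈[b=d] S)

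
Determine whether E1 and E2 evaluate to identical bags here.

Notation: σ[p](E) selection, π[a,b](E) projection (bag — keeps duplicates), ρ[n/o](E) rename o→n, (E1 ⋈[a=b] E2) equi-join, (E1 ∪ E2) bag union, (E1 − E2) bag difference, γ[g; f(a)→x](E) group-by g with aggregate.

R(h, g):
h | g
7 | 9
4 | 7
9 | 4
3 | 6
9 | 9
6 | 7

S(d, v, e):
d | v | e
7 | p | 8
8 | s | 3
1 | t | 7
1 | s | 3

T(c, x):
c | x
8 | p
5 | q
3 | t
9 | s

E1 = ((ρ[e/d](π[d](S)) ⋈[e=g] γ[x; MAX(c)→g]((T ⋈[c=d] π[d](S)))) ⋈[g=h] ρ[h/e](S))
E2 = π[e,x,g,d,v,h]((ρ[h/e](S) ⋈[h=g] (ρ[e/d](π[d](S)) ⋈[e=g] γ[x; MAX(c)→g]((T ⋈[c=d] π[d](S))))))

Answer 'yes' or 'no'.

E1 row counts bottom-up:
  S → 4
  π[d](S) → 4
  ρ[e/d](π[d](S)) → 4
  T → 4
  S → 4
  π[d](S) → 4
  (T ⋈[c=d] π[d](S)) → 1
  γ[x; MAX(c)→g]((T ⋈[c=d] π[d](S))) → 1
  (ρ[e/d](π[d](S)) ⋈[e=g] γ[x; MAX(c)→g]((T ⋈[c=d] π[d](S)))) → 1
  S → 4
  ρ[h/e](S) → 4
  ((ρ[e/d](π[d](S)) ⋈[e=g] γ[x; MAX(c)→g]((T ⋈[c=d] π[d](S)))) ⋈[g=h] ρ[h/e](S)) → 1
E2 row counts bottom-up:
  S → 4
  ρ[h/e](S) → 4
  S → 4
  π[d](S) → 4
  ρ[e/d](π[d](S)) → 4
  T → 4
  S → 4
  π[d](S) → 4
  (T ⋈[c=d] π[d](S)) → 1
  γ[x; MAX(c)→g]((T ⋈[c=d] π[d](S))) → 1
  (ρ[e/d](π[d](S)) ⋈[e=g] γ[x; MAX(c)→g]((T ⋈[c=d] π[d](S)))) → 1
  (ρ[h/e](S) ⋈[h=g] (ρ[e/d](π[d](S)) ⋈[e=g] γ[x; MAX(c)→g]((T ⋈[c=d] π[d](S))))) → 1
  π[e,x,g,d,v,h]((ρ[h/e](S) ⋈[h=g] (ρ[e/d](π[d](S)) ⋈[e=g] γ[x; MAX(c)→g]((T ⋈[c=d] π[d](S)))))) → 1

E1 and E2 produce the same multiset:
e | x | g | d | v | h
8 | p | 8 | 7 | p | 8

yes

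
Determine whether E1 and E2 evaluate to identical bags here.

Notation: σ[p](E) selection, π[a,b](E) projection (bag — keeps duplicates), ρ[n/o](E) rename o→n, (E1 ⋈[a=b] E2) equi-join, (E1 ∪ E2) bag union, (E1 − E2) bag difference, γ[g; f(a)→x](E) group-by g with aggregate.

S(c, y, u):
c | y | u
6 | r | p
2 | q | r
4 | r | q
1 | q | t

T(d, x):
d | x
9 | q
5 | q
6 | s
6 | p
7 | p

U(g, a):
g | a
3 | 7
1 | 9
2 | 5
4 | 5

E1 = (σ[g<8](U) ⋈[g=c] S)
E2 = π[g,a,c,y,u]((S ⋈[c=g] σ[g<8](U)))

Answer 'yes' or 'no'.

E1 stepwise |·|:
  U → 4
  σ[g<8](U) → 4
  S → 4
  (σ[g<8](U) ⋈[g=c] S) → 3
E2 stepwise |·|:
  S → 4
  U → 4
  σ[g<8](U) → 4
  (S ⋈[c=g] σ[g<8](U)) → 3
  π[g,a,c,y,u]((S ⋈[c=g] σ[g<8](U))) → 3

E1 and E2 produce the same multiset:
g | a | c | y | u
1 | 9 | 1 | q | t
2 | 5 | 2 | q | r
4 | 5 | 4 | r | q

yes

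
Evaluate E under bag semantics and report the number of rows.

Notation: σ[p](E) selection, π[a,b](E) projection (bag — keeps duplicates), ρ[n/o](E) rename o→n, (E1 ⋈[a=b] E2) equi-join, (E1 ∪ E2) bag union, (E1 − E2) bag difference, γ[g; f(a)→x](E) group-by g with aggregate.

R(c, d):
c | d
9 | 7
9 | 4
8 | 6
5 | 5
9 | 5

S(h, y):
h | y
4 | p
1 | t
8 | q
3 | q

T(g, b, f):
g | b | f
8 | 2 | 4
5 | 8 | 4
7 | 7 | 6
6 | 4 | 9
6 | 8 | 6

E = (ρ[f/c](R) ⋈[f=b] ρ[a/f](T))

Stepwise |·|:
  R → 5
  ρ[f/c](R) → 5
  T → 5
  ρ[a/f](T) → 5
  (ρ[f/c](R) ⋈[f=b] ρ[a/f](T)) → 2

|E| = 2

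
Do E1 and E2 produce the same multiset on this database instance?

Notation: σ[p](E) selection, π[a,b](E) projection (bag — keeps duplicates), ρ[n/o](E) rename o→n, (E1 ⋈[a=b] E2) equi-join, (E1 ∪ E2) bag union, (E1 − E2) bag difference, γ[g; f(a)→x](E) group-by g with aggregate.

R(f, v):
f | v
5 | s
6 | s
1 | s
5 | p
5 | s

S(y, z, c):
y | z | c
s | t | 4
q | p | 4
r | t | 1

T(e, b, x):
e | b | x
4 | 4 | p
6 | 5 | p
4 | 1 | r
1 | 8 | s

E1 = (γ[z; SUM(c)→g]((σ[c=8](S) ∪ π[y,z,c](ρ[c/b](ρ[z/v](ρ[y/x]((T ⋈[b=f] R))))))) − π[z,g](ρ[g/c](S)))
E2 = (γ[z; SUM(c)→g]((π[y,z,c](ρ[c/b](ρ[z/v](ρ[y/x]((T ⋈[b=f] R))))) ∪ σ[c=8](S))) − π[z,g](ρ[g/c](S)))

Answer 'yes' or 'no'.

E1 subexpression sizes:
  S → 3
  σ[c=8](S) → 0
  T → 4
  R → 5
  (T ⋈[b=f] R) → 4
  ρ[y/x]((T ⋈[b=f] R)) → 4
  ρ[z/v](ρ[y/x]((T ⋈[b=f] R))) → 4
  ρ[c/b](ρ[z/v](ρ[y/x]((T ⋈[b=f] R)))) → 4
  π[y,z,c](ρ[c/b](ρ[z/v](ρ[y/x]((T ⋈[b=f] R))))) → 4
  (σ[c=8](S) ∪ π[y,z,c](ρ[c/b](ρ[z/v](ρ[y/x]((T ⋈[b=f] R)))))) → 4
  γ[z; SUM(c)→g]((σ[c=8](S) ∪ π[y,z,c](ρ[c/b](ρ[z/v](ρ[y/x]((T ⋈[b=f] R))))))) → 2
  S → 3
  ρ[g/c](S) → 3
  π[z,g](ρ[g/c](S)) → 3
  (γ[z; SUM(c)→g]((σ[c=8](S) ∪ π[y,z,c](ρ[c/b](ρ[z/v](ρ[y/x]((T ⋈[b=f] R))))))) − π[z,g](ρ[g/c](S))) → 2
E2 subexpression sizes:
  T → 4
  R → 5
  (T ⋈[b=f] R) → 4
  ρ[y/x]((T ⋈[b=f] R)) → 4
  ρ[z/v](ρ[y/x]((T ⋈[b=f] R))) → 4
  ρ[c/b](ρ[z/v](ρ[y/x]((T ⋈[b=f] R)))) → 4
  π[y,z,c](ρ[c/b](ρ[z/v](ρ[y/x]((T ⋈[b=f] R))))) → 4
  S → 3
  σ[c=8](S) → 0
  (π[y,z,c](ρ[c/b](ρ[z/v](ρ[y/x]((T ⋈[b=f] R))))) ∪ σ[c=8](S)) → 4
  γ[z; SUM(c)→g]((π[y,z,c](ρ[c/b](ρ[z/v](ρ[y/x]((T ⋈[b=f] R))))) ∪ σ[c=8](S))) → 2
  S → 3
  ρ[g/c](S) → 3
  π[z,g](ρ[g/c](S)) → 3
  (γ[z; SUM(c)→g]((π[y,z,c](ρ[c/b](ρ[z/v](ρ[y/x]((T ⋈[b=f] R))))) ∪ σ[c=8](S))) − π[z,g](ρ[g/c](S))) → 2

E1 and E2 produce the same multiset:
z | g
p | 5
s | 11

yes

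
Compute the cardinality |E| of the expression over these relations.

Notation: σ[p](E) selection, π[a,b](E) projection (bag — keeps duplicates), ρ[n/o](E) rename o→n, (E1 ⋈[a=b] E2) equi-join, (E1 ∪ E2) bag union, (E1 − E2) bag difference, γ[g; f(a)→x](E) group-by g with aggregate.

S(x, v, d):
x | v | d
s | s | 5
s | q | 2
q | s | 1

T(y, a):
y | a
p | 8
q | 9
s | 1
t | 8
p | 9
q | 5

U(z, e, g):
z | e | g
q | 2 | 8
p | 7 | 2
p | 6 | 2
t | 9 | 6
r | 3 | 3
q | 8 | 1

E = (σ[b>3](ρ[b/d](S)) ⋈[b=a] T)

Stepwise |·|:
  S → 3
  ρ[b/d](S) → 3
  σ[b>3](ρ[b/d](S)) → 1
  T → 6
  (σ[b>3](ρ[b/d](S)) ⋈[b=a] T) → 1

|E| = 1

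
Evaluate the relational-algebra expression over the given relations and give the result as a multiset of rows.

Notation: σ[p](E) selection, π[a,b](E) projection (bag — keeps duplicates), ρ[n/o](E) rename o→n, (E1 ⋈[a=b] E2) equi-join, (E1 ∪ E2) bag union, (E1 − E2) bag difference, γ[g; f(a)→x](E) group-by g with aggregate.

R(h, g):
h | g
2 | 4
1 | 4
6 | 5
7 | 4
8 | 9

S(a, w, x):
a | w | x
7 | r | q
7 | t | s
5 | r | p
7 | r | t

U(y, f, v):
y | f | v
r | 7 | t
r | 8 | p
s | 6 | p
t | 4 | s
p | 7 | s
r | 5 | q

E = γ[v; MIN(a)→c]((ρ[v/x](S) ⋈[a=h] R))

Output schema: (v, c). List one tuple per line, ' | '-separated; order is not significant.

Row counts bottom-up:
  S → 4
  ρ[v/x](S) → 4
  R → 5
  (ρ[v/x](S) ⋈[a=h] R) → 3
  γ[v; MIN(a)→c]((ρ[v/x](S) ⋈[a=h] R)) → 3

== RESULT ==
v | c
q | 7
s | 7
t | 7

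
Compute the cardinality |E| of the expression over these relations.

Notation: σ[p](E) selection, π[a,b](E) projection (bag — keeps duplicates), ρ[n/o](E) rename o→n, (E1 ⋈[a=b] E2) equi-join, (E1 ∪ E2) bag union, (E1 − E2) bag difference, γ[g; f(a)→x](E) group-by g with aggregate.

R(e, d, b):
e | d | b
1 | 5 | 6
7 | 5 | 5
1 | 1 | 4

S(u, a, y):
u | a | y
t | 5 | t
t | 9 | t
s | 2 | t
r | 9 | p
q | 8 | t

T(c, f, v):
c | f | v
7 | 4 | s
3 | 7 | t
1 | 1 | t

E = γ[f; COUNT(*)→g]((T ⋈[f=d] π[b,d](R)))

Per-node cardinality:
  T → 3
  R → 3
  π[b,d](R) → 3
  (T ⋈[f=d] π[b,d](R)) → 1
  γ[f; COUNT(*)→g]((T ⋈[f=d] π[b,d](R))) → 1

|E| = 1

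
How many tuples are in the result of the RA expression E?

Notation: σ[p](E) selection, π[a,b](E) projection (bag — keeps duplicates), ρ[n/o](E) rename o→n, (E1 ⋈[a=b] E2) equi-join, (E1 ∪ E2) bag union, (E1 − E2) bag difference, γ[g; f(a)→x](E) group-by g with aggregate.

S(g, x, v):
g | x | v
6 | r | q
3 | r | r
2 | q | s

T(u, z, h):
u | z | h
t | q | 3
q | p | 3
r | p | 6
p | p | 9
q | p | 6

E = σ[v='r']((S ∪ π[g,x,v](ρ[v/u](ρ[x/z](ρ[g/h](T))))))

Stepwise |·|:
  S → 3
  T → 5
  ρ[g/h](T) → 5
  ρ[x/z](ρ[g/h](T)) → 5
  ρ[v/u](ρ[x/z](ρ[g/h](T))) → 5
  π[g,x,v](ρ[v/u](ρ[x/z](ρ[g/h](T)))) → 5
  (S ∪ π[g,x,v](ρ[v/u](ρ[x/z](ρ[g/h](T))))) → 8
  σ[v='r']((S ∪ π[g,x,v](ρ[v/u](ρ[x/z](ρ[g/h](T)))))) → 2

|E| = 2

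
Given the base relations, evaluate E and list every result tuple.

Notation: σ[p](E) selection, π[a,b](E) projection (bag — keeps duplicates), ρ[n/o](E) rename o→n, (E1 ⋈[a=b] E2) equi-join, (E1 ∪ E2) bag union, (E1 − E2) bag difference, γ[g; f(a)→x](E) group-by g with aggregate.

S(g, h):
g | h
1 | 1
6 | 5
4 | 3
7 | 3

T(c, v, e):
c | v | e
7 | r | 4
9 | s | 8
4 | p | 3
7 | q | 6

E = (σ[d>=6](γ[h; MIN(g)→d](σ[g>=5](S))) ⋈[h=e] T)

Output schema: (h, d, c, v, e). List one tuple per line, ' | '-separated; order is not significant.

Per-node cardinality:
  S → 4
  σ[g>=5](S) → 2
  γ[h; MIN(g)→d](σ[g>=5](S)) → 2
  σ[d>=6](γ[h; MIN(g)→d](σ[g>=5](S))) → 2
  T → 4
  (σ[d>=6](γ[h; MIN(g)→d](σ[g>=5](S))) ⋈[h=e] T) → 1

== RESULT ==
h | d | c | v | e
3 | 7 | 4 | p | 3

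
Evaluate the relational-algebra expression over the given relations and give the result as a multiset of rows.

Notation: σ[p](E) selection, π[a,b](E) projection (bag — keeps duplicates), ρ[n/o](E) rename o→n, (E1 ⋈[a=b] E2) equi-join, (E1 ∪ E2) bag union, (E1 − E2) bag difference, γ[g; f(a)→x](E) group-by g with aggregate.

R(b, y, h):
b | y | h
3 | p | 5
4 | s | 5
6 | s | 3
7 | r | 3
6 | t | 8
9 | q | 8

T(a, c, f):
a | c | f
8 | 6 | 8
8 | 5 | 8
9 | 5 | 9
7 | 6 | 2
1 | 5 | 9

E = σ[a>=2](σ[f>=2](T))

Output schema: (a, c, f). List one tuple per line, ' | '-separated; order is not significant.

Stepwise |·|:
  T → 5
  σ[f>=2](T) → 5
  σ[a>=2](σ[f>=2](T)) → 4

== RESULT ==
a | c | f
7 | 6 | 2
8 | 5 | 8
8 | 6 | 8
9 | 5 | 9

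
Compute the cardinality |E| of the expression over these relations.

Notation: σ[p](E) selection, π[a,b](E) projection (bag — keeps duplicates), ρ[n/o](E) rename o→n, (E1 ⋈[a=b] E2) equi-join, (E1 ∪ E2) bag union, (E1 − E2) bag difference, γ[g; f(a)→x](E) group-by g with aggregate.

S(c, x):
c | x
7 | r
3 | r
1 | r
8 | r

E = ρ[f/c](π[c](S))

Per-node cardinality:
  S → 4
  π[c](S) → 4
  ρ[f/c](π[c](S)) → 4

|E| = 4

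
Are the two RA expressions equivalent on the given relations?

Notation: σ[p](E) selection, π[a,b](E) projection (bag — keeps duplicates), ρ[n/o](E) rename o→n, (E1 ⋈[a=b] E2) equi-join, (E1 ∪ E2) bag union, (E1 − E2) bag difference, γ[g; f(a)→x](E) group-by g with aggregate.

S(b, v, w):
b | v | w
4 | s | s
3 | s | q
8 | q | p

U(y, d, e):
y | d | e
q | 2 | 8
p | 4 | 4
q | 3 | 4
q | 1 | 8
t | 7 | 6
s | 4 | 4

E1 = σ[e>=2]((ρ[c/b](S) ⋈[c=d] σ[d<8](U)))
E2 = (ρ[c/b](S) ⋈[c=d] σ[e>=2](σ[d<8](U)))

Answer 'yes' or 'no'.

E1 subexpression sizes:
  S → 3
  ρ[c/b](S) → 3
  U → 6
  σ[d<8](U) → 6
  (ρ[c/b](S) ⋈[c=d] σ[d<8](U)) → 3
  σ[e>=2]((ρ[c/b](S) ⋈[c=d] σ[d<8](U))) → 3
E2 subexpression sizes:
  S → 3
  ρ[c/b](S) → 3
  U → 6
  σ[d<8](U) → 6
  σ[e>=2](σ[d<8](U)) → 6
  (ρ[c/b](S) ⋈[c=d] σ[e>=2](σ[d<8](U))) → 3

E1 and E2 produce the same multiset:
c | v | w | y | d | e
3 | s | q | q | 3 | 4
4 | s | s | p | 4 | 4
4 | s | s | s | 4 | 4

yes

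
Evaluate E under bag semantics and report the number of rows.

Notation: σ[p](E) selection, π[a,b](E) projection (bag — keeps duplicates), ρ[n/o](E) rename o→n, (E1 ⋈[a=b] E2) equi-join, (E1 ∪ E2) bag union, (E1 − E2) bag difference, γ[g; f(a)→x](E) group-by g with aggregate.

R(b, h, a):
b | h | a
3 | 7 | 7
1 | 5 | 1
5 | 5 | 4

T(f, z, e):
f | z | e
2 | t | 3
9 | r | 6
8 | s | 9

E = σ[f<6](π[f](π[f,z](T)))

Row counts bottom-up:
  T → 3
  π[f,z](T) → 3
  π[f](π[f,z](T)) → 3
  σ[f<6](π[f](π[f,z](T))) → 1

|E| = 1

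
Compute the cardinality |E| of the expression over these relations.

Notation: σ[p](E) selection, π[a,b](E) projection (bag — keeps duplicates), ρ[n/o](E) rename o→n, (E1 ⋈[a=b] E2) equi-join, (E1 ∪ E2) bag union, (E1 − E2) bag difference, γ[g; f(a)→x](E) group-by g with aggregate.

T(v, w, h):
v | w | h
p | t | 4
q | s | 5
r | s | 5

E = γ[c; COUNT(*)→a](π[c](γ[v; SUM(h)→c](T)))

Row counts bottom-up:
  T → 3
  γ[v; SUM(h)→c](T) → 3
  π[c](γ[v; SUM(h)→c](T)) → 3
  γ[c; COUNT(*)→a](π[c](γ[v; SUM(h)→c](T))) → 2

|E| = 2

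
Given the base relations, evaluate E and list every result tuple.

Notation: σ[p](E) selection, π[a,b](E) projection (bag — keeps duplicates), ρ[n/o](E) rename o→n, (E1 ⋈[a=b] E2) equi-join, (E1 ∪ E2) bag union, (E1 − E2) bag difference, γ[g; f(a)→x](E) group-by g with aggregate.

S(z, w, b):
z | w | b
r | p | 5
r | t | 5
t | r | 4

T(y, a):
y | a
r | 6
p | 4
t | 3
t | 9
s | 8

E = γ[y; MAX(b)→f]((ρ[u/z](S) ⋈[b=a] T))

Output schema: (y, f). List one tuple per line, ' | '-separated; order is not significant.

Subexpression sizes:
  S → 3
  ρ[u/z](S) → 3
  T → 5
  (ρ[u/z](S) ⋈[b=a] T) → 1
  γ[y; MAX(b)→f]((ρ[u/z](S) ⋈[b=a] T)) → 1

== RESULT ==
y | f
p | 4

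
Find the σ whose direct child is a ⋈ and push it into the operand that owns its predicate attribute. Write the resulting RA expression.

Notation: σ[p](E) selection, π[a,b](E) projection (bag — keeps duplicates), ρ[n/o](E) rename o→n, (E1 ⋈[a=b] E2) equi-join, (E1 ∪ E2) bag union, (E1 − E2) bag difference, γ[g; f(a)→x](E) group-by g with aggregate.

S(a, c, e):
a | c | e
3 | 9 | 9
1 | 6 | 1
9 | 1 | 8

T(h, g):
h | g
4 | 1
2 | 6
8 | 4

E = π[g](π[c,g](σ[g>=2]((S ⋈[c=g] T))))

σ filters on g, owned by the right side.
E' = π[g](π[c,g]((S ⋈[c=g] σ[g>=2](T))))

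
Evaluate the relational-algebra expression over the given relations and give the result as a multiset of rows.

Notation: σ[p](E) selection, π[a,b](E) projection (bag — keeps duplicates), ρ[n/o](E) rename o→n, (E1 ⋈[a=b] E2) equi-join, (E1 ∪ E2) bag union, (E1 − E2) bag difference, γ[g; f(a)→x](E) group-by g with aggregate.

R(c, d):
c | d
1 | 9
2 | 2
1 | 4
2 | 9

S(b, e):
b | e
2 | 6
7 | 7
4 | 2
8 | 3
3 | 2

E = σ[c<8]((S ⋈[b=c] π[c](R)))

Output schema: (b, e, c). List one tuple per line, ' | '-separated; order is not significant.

Subexpression sizes:
  S → 5
  R → 4
  π[c](R) → 4
  (S ⋈[b=c] π[c](R)) → 2
  σ[c<8]((S ⋈[b=c] π[c](R))) → 2

== RESULT ==
b | e | c
2 | 6 | 2
2 | 6 | 2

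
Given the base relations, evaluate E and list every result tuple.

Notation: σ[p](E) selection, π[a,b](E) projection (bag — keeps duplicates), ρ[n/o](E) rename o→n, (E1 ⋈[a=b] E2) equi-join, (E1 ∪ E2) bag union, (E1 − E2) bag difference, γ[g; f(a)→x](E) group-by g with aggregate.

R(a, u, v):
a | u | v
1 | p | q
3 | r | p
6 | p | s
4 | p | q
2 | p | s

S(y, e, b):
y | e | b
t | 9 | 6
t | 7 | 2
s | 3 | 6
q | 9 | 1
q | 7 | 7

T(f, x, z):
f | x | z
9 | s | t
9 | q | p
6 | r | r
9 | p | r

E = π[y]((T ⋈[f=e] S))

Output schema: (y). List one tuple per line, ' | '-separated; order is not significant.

Subexpression sizes:
  T → 4
  S → 5
  (T ⋈[f=e] S) → 6
  π[y]((T ⋈[f=e] S)) → 6

== RESULT ==
y
q
q
q
t
t
t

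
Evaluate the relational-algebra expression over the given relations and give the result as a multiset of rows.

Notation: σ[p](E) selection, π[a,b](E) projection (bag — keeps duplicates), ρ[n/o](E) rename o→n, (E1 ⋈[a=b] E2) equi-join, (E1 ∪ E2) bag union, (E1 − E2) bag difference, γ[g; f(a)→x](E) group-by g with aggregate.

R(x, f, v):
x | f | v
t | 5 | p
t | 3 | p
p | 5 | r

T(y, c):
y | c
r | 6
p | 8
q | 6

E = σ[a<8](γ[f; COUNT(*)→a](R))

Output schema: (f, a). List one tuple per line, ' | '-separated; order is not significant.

Row counts bottom-up:
  R → 3
  γ[f; COUNT(*)→a](R) → 2
  σ[a<8](γ[f; COUNT(*)→a](R)) → 2

== RESULT ==
f | a
3 | 1
5 | 2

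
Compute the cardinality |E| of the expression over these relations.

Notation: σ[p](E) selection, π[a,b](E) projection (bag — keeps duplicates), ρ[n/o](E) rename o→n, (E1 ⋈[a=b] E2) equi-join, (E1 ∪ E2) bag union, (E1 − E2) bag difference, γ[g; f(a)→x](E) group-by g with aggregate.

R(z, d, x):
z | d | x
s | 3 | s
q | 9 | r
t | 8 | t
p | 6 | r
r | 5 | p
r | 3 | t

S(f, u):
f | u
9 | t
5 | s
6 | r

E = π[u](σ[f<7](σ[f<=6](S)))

Row counts bottom-up:
  S → 3
  σ[f<=6](S) → 2
  σ[f<7](σ[f<=6](S)) → 2
  π[u](σ[f<7](σ[f<=6](S))) → 2

|E| = 2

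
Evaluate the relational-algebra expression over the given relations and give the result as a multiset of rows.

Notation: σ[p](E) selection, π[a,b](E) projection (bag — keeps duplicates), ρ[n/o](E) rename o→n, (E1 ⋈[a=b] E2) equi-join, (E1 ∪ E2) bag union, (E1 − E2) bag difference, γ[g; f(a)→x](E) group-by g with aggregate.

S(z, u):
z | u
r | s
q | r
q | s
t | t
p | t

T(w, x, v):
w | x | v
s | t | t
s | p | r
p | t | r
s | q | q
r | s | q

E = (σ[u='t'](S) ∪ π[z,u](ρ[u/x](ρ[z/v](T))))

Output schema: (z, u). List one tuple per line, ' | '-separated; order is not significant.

Per-node cardinality:
  S → 5
  σ[u='t'](S) → 2
  T → 5
  ρ[z/v](T) → 5
  ρ[u/x](ρ[z/v](T)) → 5
  π[z,u](ρ[u/x](ρ[z/v](T))) → 5
  (σ[u='t'](S) ∪ π[z,u](ρ[u/x](ρ[z/v](T)))) → 7

== RESULT ==
z | u
p | t
q | q
q | s
r | p
r | t
t | t
t | t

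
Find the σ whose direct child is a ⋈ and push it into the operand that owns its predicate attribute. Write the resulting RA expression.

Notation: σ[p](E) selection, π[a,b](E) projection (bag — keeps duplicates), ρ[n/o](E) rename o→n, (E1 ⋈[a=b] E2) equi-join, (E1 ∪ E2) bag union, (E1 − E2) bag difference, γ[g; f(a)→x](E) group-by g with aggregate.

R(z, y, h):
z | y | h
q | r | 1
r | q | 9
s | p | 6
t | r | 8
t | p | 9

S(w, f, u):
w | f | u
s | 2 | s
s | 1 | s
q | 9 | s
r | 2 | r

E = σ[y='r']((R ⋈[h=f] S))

σ filters on y, owned by the left side.
E' = (σ[y='r'](R) ⋈[h=f] S)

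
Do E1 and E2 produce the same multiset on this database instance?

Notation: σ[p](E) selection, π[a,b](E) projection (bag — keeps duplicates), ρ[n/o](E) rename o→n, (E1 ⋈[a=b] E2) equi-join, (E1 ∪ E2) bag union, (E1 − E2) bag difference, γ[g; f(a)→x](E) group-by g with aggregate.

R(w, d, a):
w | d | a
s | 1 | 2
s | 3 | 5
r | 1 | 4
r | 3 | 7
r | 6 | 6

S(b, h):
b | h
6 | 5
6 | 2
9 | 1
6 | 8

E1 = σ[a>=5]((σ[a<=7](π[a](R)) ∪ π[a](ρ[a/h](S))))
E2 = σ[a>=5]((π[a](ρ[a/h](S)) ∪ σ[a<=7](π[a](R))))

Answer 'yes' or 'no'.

E1 row counts bottom-up:
  R → 5
  π[a](R) → 5
  σ[a<=7](π[a](R)) → 5
  S → 4
  ρ[a/h](S) → 4
  π[a](ρ[a/h](S)) → 4
  (σ[a<=7](π[a](R)) ∪ π[a](ρ[a/h](S))) → 9
  σ[a>=5]((σ[a<=7](π[a](R)) ∪ π[a](ρ[a/h](S)))) → 5
E2 row counts bottom-up:
  S → 4
  ρ[a/h](S) → 4
  π[a](ρ[a/h](S)) → 4
  R → 5
  π[a](R) → 5
  σ[a<=7](π[a](R)) → 5
  (π[a](ρ[a/h](S)) ∪ σ[a<=7](π[a](R))) → 9
  σ[a>=5]((π[a](ρ[a/h](S)) ∪ σ[a<=7](π[a](R)))) → 5

E1 and E2 produce the same multiset:
a
5
5
6
7
8

yes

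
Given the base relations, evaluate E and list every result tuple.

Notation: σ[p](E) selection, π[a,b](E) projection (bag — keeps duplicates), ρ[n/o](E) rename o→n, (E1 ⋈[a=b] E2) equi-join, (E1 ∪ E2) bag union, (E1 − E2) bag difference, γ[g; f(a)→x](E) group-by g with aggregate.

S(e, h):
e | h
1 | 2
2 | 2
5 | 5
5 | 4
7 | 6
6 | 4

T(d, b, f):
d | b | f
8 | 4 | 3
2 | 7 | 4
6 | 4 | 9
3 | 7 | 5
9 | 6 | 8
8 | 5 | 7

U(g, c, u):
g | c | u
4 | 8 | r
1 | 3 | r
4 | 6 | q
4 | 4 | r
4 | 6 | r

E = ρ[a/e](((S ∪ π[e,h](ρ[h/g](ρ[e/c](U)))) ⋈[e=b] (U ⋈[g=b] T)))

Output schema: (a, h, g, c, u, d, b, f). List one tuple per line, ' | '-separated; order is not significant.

Stepwise |·|:
  S → 6
  U → 5
  ρ[e/c](U) → 5
  ρ[h/g](ρ[e/c](U)) → 5
  π[e,h](ρ[h/g](ρ[e/c](U))) → 5
  (S ∪ π[e,h](ρ[h/g](ρ[e/c](U)))) → 11
  U → 5
  T → 6
  (U ⋈[g=b] T) → 8
  ((S ∪ π[e,h](ρ[h/g](ρ[e/c](U)))) ⋈[e=b] (U ⋈[g=b] T)) → 8
  ρ[a/e](((S ∪ π[e,h](ρ[h/g](ρ[e/c](U)))) ⋈[e=b] (U ⋈[g=b] T))) → 8

== RESULT ==
a | h | g | c | u | d | b | f
4 | 4 | 4 | 4 | r | 6 | 4 | 9
4 | 4 | 4 | 4 | r | 8 | 4 | 3
4 | 4 | 4 | 6 | q | 6 | 4 | 9
4 | 4 | 4 | 6 | q | 8 | 4 | 3
4 | 4 | 4 | 6 | r | 6 | 4 | 9
4 | 4 | 4 | 6 | r | 8 | 4 | 3
4 | 4 | 4 | 8 | r | 6 | 4 | 9
4 | 4 | 4 | 8 | r | 8 | 4 | 3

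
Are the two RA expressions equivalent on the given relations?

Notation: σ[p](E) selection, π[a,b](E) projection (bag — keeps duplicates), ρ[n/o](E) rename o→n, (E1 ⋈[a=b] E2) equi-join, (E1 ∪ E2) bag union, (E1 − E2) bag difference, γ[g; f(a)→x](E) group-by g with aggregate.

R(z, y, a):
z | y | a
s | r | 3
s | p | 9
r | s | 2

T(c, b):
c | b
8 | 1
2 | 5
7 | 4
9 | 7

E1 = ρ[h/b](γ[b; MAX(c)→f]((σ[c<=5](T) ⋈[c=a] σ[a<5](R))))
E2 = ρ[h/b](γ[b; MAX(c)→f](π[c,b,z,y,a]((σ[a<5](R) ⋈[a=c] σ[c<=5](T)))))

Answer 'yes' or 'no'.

E1 per-node cardinality:
  T → 4
  σ[c<=5](T) → 1
  R → 3
  σ[a<5](R) → 2
  (σ[c<=5](T) ⋈[c=a] σ[a<5](R)) → 1
  γ[b; MAX(c)→f]((σ[c<=5](T) ⋈[c=a] σ[a<5](R))) → 1
  ρ[h/b](γ[b; MAX(c)→f]((σ[c<=5](T) ⋈[c=a] σ[a<5](R)))) → 1
E2 per-node cardinality:
  R → 3
  σ[a<5](R) → 2
  T → 4
  σ[c<=5](T) → 1
  (σ[a<5](R) ⋈[a=c] σ[c<=5](T)) → 1
  π[c,b,z,y,a]((σ[a<5](R) ⋈[a=c] σ[c<=5](T))) → 1
  γ[b; MAX(c)→f](π[c,b,z,y,a]((σ[a<5](R) ⋈[a=c] σ[c<=5](T)))) → 1
  ρ[h/b](γ[b; MAX(c)→f](π[c,b,z,y,a]((σ[a<5](R) ⋈[a=c] σ[c<=5](T))))) → 1

E1 and E2 produce the same multiset:
h | f
5 | 2

yes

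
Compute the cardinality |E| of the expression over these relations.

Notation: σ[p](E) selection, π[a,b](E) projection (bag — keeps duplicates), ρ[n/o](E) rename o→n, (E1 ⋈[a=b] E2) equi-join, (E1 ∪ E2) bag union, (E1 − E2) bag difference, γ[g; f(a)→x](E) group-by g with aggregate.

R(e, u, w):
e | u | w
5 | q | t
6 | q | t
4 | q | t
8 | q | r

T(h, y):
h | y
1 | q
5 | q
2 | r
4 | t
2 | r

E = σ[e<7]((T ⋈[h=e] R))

Stepwise |·|:
  T → 5
  R → 4
  (T ⋈[h=e] R) → 2
  σ[e<7]((T ⋈[h=e] R)) → 2

|E| = 2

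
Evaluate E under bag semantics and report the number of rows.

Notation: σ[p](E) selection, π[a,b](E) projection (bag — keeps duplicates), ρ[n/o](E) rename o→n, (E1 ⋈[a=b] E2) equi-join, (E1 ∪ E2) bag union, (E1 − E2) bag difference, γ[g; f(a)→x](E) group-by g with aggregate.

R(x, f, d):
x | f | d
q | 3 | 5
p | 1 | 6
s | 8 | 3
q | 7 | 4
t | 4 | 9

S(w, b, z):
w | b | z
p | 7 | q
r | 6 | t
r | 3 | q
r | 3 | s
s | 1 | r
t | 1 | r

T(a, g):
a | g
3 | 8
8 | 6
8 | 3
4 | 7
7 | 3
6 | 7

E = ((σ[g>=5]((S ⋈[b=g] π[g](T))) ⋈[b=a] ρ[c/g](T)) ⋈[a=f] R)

Per-node cardinality:
  S → 6
  T → 6
  π[g](T) → 6
  (S ⋈[b=g] π[g](T)) → 7
  σ[g>=5]((S ⋈[b=g] π[g](T))) → 3
  T → 6
  ρ[c/g](T) → 6
  (σ[g>=5]((S ⋈[b=g] π[g](T))) ⋈[b=a] ρ[c/g](T)) → 3
  R → 5
  ((σ[g>=5]((S ⋈[b=g] π[g](T))) ⋈[b=a] ρ[c/g](T)) ⋈[a=f] R) → 2

|E| = 2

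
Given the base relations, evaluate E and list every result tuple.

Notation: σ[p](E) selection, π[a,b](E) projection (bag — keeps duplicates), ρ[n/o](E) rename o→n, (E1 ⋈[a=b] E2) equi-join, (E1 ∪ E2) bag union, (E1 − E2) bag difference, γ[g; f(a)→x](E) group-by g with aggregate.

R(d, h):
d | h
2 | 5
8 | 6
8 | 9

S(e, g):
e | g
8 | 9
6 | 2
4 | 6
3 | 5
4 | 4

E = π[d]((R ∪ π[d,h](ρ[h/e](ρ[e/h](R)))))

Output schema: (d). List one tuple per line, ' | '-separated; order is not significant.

Stepwise |·|:
  R → 3
  R → 3
  ρ[e/h](R) → 3
  ρ[h/e](ρ[e/h](R)) → 3
  π[d,h](ρ[h/e](ρ[e/h](R))) → 3
  (R ∪ π[d,h](ρ[h/e](ρ[e/h](R)))) → 6
  π[d]((R ∪ π[d,h](ρ[h/e](ρ[e/h](R))))) → 6

== RESULT ==
d
2
2
8
8
8
8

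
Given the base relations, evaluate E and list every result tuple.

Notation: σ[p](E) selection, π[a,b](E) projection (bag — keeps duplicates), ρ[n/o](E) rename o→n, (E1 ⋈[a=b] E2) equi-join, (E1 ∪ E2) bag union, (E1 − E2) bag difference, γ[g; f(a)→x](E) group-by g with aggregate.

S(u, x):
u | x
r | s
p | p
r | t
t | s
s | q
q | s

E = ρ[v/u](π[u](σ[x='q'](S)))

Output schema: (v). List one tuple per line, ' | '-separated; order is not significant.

Per-node cardinality:
  S → 6
  σ[x='q'](S) → 1
  π[u](σ[x='q'](S)) → 1
  ρ[v/u](π[u](σ[x='q'](S))) → 1

== RESULT ==
v
s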